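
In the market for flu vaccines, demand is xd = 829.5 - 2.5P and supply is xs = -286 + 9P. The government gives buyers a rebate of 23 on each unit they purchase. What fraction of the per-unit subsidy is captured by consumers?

Consumer share = 18/23

Pre-subsidy: 829.5 - 2.5P = -286 + 9P gives P* = 97, x* = 587.
With the rebate, buyers effectively pay Pb = Ps − 23, where Ps is the price sellers receive.
Demand in terms of Ps becomes xd = 829.5 − 2.5(Ps − 23) = 887 - 2.5Ps. Setting this equal to supply: 887 - 2.5Ps = -286 + 9Ps, so Ps = 102.
Buyers pay Pb = 102 − 23 = 79; x' = -286 + 9·102 = 632.
Buyers' price falls by P* − Pb = 97 − 79 = 18; sellers' price rises by Ps − P* = 102 − 97 = 5.
So consumers capture 18/23 = 18/23 of each unit of subsidy.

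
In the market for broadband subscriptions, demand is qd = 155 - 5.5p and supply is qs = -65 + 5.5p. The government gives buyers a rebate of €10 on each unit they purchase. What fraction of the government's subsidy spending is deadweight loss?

Pre-subsidy: 155 - 5.5p = -65 + 5.5p gives p* = 20, q* = 45.
With the rebate, buyers effectively pay pb = ps − 10, where ps is the price sellers receive.
Demand in terms of ps becomes qd = 155 − 5.5(ps − 10) = 210 - 5.5ps. Setting this equal to supply: 210 - 5.5ps = -65 + 5.5ps, so ps = 25.
Buyers pay pb = 25 − 10 = 15; q' = -65 + 5.5·25 = 72.5.
ΔCS = ½(45 + 72.5)(20 − 15) = 293.75; ΔPS = ½(45 + 72.5)(25 − 20) = 293.75.
Government spending = 10 × 72.5 = 725.
DWL = ½ × 10 × (72.5 − 45) = 137.5; fraction = 137.5 / 725 = 11/58.

DWL / government spending = 11/58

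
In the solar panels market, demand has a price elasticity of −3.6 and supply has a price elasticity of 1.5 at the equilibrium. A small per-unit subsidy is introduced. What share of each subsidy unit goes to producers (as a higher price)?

Producer share = 12/17

For a small subsidy around the equilibrium, the benefit split depends on the relative slopes, which at a point are proportional to the elasticities.
Buyer share = εs/(εs + |εd|) = 1.5/(1.5 + 3.6) = 5/17; seller share = |εd|/(εs + |εd|) = 12/17.
So producers capture 12/17 of the subsidy.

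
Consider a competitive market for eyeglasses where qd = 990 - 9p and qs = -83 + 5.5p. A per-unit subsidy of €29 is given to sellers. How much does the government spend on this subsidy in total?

Government cost = €12267

Pre-subsidy: 990 - 9p = -83 + 5.5p gives p* = 74, q* = 324.
With the subsidy, sellers receive ps = pb + 29 for each unit, where pb is the price buyers pay.
Supply in terms of pb becomes qs = -83 + 5.5(pb + 29) = 76.5 + 5.5pb. Setting this equal to demand: 990 - 9pb = 76.5 + 5.5pb, so pb = 63.
Sellers receive ps = 63 + 29 = 92; q' = 990 − 9·63 = 423.
Government outlay = subsidy × quantity = 29 × 423 = 12267.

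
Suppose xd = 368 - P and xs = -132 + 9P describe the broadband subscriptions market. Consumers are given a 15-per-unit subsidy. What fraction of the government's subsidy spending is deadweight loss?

DWL / government spending = 9/442

Pre-subsidy: 368 - P = -132 + 9P gives P* = 50, x* = 318.
With the rebate, buyers effectively pay Pb = Ps − 15, where Ps is the price sellers receive.
Demand in terms of Ps becomes xd = 368 − 1(Ps − 15) = 383 - Ps. Setting this equal to supply: 383 - Ps = -132 + 9Ps, so Ps = 51.5.
Buyers pay Pb = 51.5 − 15 = 36.5; x' = -132 + 9·51.5 = 331.5.
ΔCS = ½(318 + 331.5)(50 − 36.5) = 4384.125; ΔPS = ½(318 + 331.5)(51.5 − 50) = 487.125.
Government spending = 15 × 331.5 = 4972.5.
DWL = ½ × 15 × (331.5 − 318) = 101.25; fraction = 101.25 / 4972.5 = 9/442.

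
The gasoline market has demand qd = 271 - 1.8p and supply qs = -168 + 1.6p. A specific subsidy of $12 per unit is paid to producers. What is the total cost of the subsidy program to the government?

Pre-subsidy: 271 - 1.8p = -168 + 1.6p gives p* = 2195/17, q* = 656/17.
With the subsidy, sellers receive ps = pb + 12 for each unit, where pb is the price buyers pay.
Supply in terms of pb becomes qs = -168 + 1.6(pb + 12) = -148.8 + 1.6pb. Setting this equal to demand: 271 - 1.8pb = -148.8 + 1.6pb, so pb = 2099/17.
Sellers receive ps = 2099/17 + 12 = 2303/17; q' = 271 − 1.8·(2099/17) = 4144/85.
Government outlay = subsidy × quantity = 12 × 4144/85 = 49728/85.

Government cost = 49728/85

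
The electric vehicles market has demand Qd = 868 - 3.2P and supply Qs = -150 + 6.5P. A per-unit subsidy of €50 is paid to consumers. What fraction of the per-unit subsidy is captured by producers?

Pre-subsidy: 868 - 3.2P = -150 + 6.5P gives P* = 10180/97, Q* = 51620/97.
With the rebate, buyers effectively pay Pb = Ps − 50, where Ps is the price sellers receive.
Demand in terms of Ps becomes Qd = 868 − 3.2(Ps − 50) = 1028 - 3.2Ps. Setting this equal to supply: 1028 - 3.2Ps = -150 + 6.5Ps, so Ps = 11780/97.
Buyers pay Pb = 11780/97 − 50 = 6930/97; Q' = -150 + 6.5·(11780/97) = 62020/97.
Buyers' price falls by P* − Pb = 10180/97 − 6930/97 = 3250/97; sellers' price rises by Ps − P* = 11780/97 − 10180/97 = 1600/97.
So producers capture (1600/97)/50 = 32/97 of each unit of subsidy.

Producer share = 32/97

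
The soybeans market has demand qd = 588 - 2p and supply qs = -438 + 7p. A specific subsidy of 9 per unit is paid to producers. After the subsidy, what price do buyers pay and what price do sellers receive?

Buyers pay 107; sellers receive 116

Pre-subsidy: 588 - 2p = -438 + 7p gives p* = 114, q* = 360.
With the subsidy, sellers receive ps = pb + 9 for each unit, where pb is the price buyers pay.
Supply in terms of pb becomes qs = -438 + 7(pb + 9) = -375 + 7pb. Setting this equal to demand: 588 - 2pb = -375 + 7pb, so pb = 107.
Sellers receive ps = 107 + 9 = 116; q' = 588 − 2·107 = 374.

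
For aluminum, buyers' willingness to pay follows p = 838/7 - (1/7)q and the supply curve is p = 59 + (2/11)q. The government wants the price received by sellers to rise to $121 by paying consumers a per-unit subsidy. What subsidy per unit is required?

Required subsidy s = $50 per unit

At a seller price of 121, quantity supplied is -324.5 + 5.5·121 = 341.
Buyers absorb 341 only when they pay pb = 838/7 − (1/7)·341 = 71.
s = ps − pb = 121 − 71 = 50.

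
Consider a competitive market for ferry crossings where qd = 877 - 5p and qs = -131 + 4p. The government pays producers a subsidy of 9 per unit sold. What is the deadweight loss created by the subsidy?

Pre-subsidy: 877 - 5p = -131 + 4p gives p* = 112, q* = 317.
With the subsidy, sellers receive ps = pb + 9 for each unit, where pb is the price buyers pay.
Supply in terms of pb becomes qs = -131 + 4(pb + 9) = -95 + 4pb. Setting this equal to demand: 877 - 5pb = -95 + 4pb, so pb = 108.
Sellers receive ps = 108 + 9 = 117; q' = 877 − 5·108 = 337.
The subsidy expands output by 337 − 317 = 20 past the efficient level; on those units the gap between marginal cost and willingness to pay runs from 0 up to 9.
DWL = ½ × 9 × 20 = 90.

Deadweight loss = 90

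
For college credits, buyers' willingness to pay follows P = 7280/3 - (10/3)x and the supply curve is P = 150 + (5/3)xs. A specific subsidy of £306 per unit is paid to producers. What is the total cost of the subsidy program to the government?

Pre-subsidy: 7280/3 - (10/3)x = 150 + (5/3)x gives x* = 1366/3 and P* = 8180/9.
With the subsidy, sellers receive Ps = Pb + 306 for each unit, where Pb is the price buyers pay.
On the curves, Pb = 7280/3 - (10/3)x and Ps = 150 + (5/3)x; the wedge Ps − Pb = 306 gives 150 + (5/3)x − (7280/3 - (10/3)x) = 306, so x' = 7748/15.
Then Pb = 7280/3 − (10/3)·(7748/15) = 6344/9 and Ps = 150 + (5/3)·(7748/15) = 9098/9.
Government outlay = subsidy × quantity = 306 × 7748/15 = 158059.2.

Government cost = £158059.2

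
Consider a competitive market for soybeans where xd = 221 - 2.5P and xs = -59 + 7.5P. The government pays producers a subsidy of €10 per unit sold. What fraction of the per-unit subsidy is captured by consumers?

Consumer share = 0.75

Pre-subsidy: 221 - 2.5P = -59 + 7.5P gives P* = 28, x* = 151.
With the subsidy, sellers receive Ps = Pb + 10 for each unit, where Pb is the price buyers pay.
Supply in terms of Pb becomes xs = -59 + 7.5(Pb + 10) = 16 + 7.5Pb. Setting this equal to demand: 221 - 2.5Pb = 16 + 7.5Pb, so Pb = 20.5.
Sellers receive Ps = 20.5 + 10 = 30.5; x' = 221 − 2.5·20.5 = 169.75.
Buyers' price falls by P* − Pb = 28 − 20.5 = 7.5; sellers' price rises by Ps − P* = 30.5 − 28 = 2.5.
So consumers capture 7.5/10 = 0.75 of each unit of subsidy.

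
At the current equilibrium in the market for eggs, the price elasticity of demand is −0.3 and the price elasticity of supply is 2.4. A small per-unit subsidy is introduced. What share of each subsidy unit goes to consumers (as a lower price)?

For a small subsidy around the equilibrium, the benefit split depends on the relative slopes, which at a point are proportional to the elasticities.
Buyer share = εs/(εs + |εd|) = 2.4/(2.4 + 0.3) = 8/9; seller share = |εd|/(εs + |εd|) = 1/9.

Consumer share = 8/9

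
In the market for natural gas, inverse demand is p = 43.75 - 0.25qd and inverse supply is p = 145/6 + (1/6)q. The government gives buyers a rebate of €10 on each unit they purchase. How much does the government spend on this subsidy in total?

Pre-subsidy: 43.75 - 0.25q = 145/6 + (1/6)q gives q* = 47 and p* = 32.
With the rebate, buyers effectively pay pb = ps − 10, where ps is the price sellers receive.
On the curves, pb = 43.75 - 0.25q and ps = 145/6 + (1/6)q; the wedge ps − pb = 10 gives 145/6 + (1/6)q − (43.75 - 0.25q) = 10, so q' = 71.
Then pb = 43.75 − 0.25·71 = 26 and ps = 145/6 + (1/6)·71 = 36.
Government outlay = subsidy × quantity = 10 × 71 = 710.

Government cost = €710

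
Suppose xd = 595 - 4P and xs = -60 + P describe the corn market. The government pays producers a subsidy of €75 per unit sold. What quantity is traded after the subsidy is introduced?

x' = 131

Pre-subsidy: 595 - 4P = -60 + P gives P* = 131, x* = 71.
With the subsidy, sellers receive Ps = Pb + 75 for each unit, where Pb is the price buyers pay.
Supply in terms of Pb becomes xs = -60 + 1(Pb + 75) = 15 + Pb. Setting this equal to demand: 595 - 4Pb = 15 + Pb, so Pb = 116.
Sellers receive Ps = 116 + 75 = 191; x' = 595 − 4·116 = 131.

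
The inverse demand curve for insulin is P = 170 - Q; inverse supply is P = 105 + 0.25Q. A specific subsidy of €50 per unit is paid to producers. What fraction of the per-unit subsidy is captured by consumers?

Consumer share = 0.8

Pre-subsidy: 170 - Q = 105 + 0.25Q gives Q* = 52 and P* = 118.
With the subsidy, sellers receive Ps = Pb + 50 for each unit, where Pb is the price buyers pay.
On the curves, Pb = 170 - Q and Ps = 105 + 0.25Q; the wedge Ps − Pb = 50 gives 105 + 0.25Q − (170 - Q) = 50, so Q' = 92.
Then Pb = 170 − 1·92 = 78 and Ps = 105 + 0.25·92 = 128.
Buyers' price falls by P* − Pb = 118 − 78 = 40; sellers' price rises by Ps − P* = 128 − 118 = 10.
So consumers capture 40/50 = 0.8 of each unit of subsidy.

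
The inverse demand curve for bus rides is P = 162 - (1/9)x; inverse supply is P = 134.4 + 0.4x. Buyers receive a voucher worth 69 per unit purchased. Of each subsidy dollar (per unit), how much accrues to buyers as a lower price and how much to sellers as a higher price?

Buyers gain 15 per unit; sellers gain 54 per unit

Pre-subsidy: 162 - (1/9)x = 134.4 + 0.4x gives x* = 54 and P* = 156.
With the rebate, buyers effectively pay Pb = Ps − 69, where Ps is the price sellers receive.
On the curves, Pb = 162 - (1/9)x and Ps = 134.4 + 0.4x; the wedge Ps − Pb = 69 gives 134.4 + 0.4x − (162 - (1/9)x) = 69, so x' = 189.
Then Pb = 162 − (1/9)·189 = 141 and Ps = 134.4 + 0.4·189 = 210.
Buyers' price falls by P* − Pb = 156 − 141 = 15; sellers' price rises by Ps − P* = 210 − 156 = 54.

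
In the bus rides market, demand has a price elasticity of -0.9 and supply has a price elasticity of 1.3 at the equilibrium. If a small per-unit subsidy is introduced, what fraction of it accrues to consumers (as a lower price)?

For a small subsidy around the equilibrium, the benefit split depends on the relative slopes, which at a point are proportional to the elasticities.
Buyer share = εs/(εs + |εd|) = 1.3/(1.3 + 0.9) = 13/22; seller share = |εd|/(εs + |εd|) = 9/22.

Consumer share = 13/22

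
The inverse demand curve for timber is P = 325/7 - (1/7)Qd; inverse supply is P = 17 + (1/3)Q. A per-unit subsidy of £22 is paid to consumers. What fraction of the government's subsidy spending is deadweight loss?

DWL / government spending = 77/360

Pre-subsidy: 325/7 - (1/7)Q = 17 + (1/3)Q gives Q* = 61.8 and P* = 37.6.
With the rebate, buyers effectively pay Pb = Ps − 22, where Ps is the price sellers receive.
On the curves, Pb = 325/7 - (1/7)Q and Ps = 17 + (1/3)Q; the wedge Ps − Pb = 22 gives 17 + (1/3)Q − (325/7 - (1/7)Q) = 22, so Q' = 108.
Then Pb = 325/7 − (1/7)·108 = 31 and Ps = 17 + (1/3)·108 = 53.
ΔCS = ½(61.8 + 108)(37.6 − 31) = 560.34; ΔPS = ½(61.8 + 108)(53 − 37.6) = 1307.46.
Government spending = 22 × 108 = 2376.
DWL = ½ × 22 × (108 − 61.8) = 508.2; fraction = 508.2 / 2376 = 77/360.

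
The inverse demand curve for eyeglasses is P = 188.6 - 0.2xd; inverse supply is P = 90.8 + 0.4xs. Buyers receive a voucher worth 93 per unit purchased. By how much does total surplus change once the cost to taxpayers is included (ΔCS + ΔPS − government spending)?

Pre-subsidy: 188.6 - 0.2x = 90.8 + 0.4x gives x* = 163 and P* = 156.
With the rebate, buyers effectively pay Pb = Ps − 93, where Ps is the price sellers receive.
On the curves, Pb = 188.6 - 0.2x and Ps = 90.8 + 0.4x; the wedge Ps − Pb = 93 gives 90.8 + 0.4x − (188.6 - 0.2x) = 93, so x' = 318.
Then Pb = 188.6 − 0.2·318 = 125 and Ps = 90.8 + 0.4·318 = 218.
ΔCS = ½(163 + 318)(156 − 125) = 7455.5; ΔPS = ½(163 + 318)(218 − 156) = 14911.
Government spending = 93 × 318 = 29574.
Net change = 7455.5 + 14911 − 29574 = -7207.5. The loss equals the DWL triangle ½·93·155.

Net change in total surplus = -7207.5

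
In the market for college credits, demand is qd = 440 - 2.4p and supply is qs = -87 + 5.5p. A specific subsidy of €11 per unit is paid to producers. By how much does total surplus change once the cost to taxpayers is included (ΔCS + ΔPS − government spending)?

Pre-subsidy: 440 - 2.4p = -87 + 5.5p gives p* = 5270/79, q* = 22112/79.
With the subsidy, sellers receive ps = pb + 11 for each unit, where pb is the price buyers pay.
Supply in terms of pb becomes qs = -87 + 5.5(pb + 11) = -26.5 + 5.5pb. Setting this equal to demand: 440 - 2.4pb = -26.5 + 5.5pb, so pb = 4665/79.
Sellers receive ps = 4665/79 + 11 = 5534/79; q' = 440 − 2.4·(4665/79) = 23564/79.
ΔCS = ½(22112/79 + 23564/79)(5270/79 − 4665/79) = 13816990/6241; ΔPS = ½(22112/79 + 23564/79)(5534/79 − 5270/79) = 6029232/6241.
Government spending = 11 × 23564/79 = 259204/79.
Net change = 13816990/6241 + 6029232/6241 − 259204/79 = -7986/79. The loss equals the DWL triangle ½·11·1452/79.

Net change in total surplus = -7986/79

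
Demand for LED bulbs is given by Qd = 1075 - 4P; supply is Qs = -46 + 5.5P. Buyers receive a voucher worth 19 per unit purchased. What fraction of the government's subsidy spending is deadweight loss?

Pre-subsidy: 1075 - 4P = -46 + 5.5P gives P* = 118, Q* = 603.
With the rebate, buyers effectively pay Pb = Ps − 19, where Ps is the price sellers receive.
Demand in terms of Ps becomes Qd = 1075 − 4(Ps − 19) = 1151 - 4Ps. Setting this equal to supply: 1151 - 4Ps = -46 + 5.5Ps, so Ps = 126.
Buyers pay Pb = 126 − 19 = 107; Q' = -46 + 5.5·126 = 647.
ΔCS = ½(603 + 647)(118 − 107) = 6875; ΔPS = ½(603 + 647)(126 − 118) = 5000.
Government spending = 19 × 647 = 12293.
DWL = ½ × 19 × (647 − 603) = 418; fraction = 418 / 12293 = 22/647.

DWL / government spending = 22/647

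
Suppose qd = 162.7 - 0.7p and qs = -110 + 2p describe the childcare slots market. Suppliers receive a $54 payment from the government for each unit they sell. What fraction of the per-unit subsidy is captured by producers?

Producer share = 7/27

Pre-subsidy: 162.7 - 0.7p = -110 + 2p gives p* = 101, q* = 92.
With the subsidy, sellers receive ps = pb + 54 for each unit, where pb is the price buyers pay.
Supply in terms of pb becomes qs = -110 + 2(pb + 54) = -2 + 2pb. Setting this equal to demand: 162.7 - 0.7pb = -2 + 2pb, so pb = 61.
Sellers receive ps = 61 + 54 = 115; q' = 162.7 − 0.7·61 = 120.
Buyers' price falls by p* − pb = 101 − 61 = 40; sellers' price rises by ps − p* = 115 − 101 = 14.
So producers capture 14/54 = 7/27 of each unit of subsidy.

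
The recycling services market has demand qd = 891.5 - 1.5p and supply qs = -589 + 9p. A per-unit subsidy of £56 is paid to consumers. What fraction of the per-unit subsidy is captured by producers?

Producer share = 1/7

Pre-subsidy: 891.5 - 1.5p = -589 + 9p gives p* = 141, q* = 680.
With the rebate, buyers effectively pay pb = ps − 56, where ps is the price sellers receive.
Demand in terms of ps becomes qd = 891.5 − 1.5(ps − 56) = 975.5 - 1.5ps. Setting this equal to supply: 975.5 - 1.5ps = -589 + 9ps, so ps = 149.
Buyers pay pb = 149 − 56 = 93; q' = -589 + 9·149 = 752.
Buyers' price falls by p* − pb = 141 − 93 = 48; sellers' price rises by ps − p* = 149 − 141 = 8.
So producers capture 8/56 = 1/7 of each unit of subsidy.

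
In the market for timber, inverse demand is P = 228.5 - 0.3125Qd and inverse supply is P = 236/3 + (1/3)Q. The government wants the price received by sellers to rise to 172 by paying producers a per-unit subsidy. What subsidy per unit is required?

At a seller price of 172, quantity supplied is -236 + 3·172 = 280.
Buyers absorb 280 only when they pay Pb = 228.5 − 0.3125·280 = 141.
s = Ps − Pb = 172 − 141 = 31.

Required subsidy s = 31 per unit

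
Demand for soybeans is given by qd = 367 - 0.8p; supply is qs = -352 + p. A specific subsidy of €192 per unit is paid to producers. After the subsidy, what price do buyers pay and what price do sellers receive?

Buyers pay 2635/9; sellers receive 4363/9

Pre-subsidy: 367 - 0.8p = -352 + p gives p* = 3595/9, q* = 427/9.
With the subsidy, sellers receive ps = pb + 192 for each unit, where pb is the price buyers pay.
Supply in terms of pb becomes qs = -352 + 1(pb + 192) = -160 + pb. Setting this equal to demand: 367 - 0.8pb = -160 + pb, so pb = 2635/9.
Sellers receive ps = 2635/9 + 192 = 4363/9; q' = 367 − 0.8·(2635/9) = 1195/9.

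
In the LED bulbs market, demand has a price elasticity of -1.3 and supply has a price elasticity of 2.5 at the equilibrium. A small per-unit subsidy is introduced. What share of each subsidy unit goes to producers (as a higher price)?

For a small subsidy around the equilibrium, the benefit split depends on the relative slopes, which at a point are proportional to the elasticities.
Buyer share = εs/(εs + |εd|) = 2.5/(2.5 + 1.3) = 25/38; seller share = |εd|/(εs + |εd|) = 13/38.
So producers capture 13/38 of the subsidy.

Producer share = 13/38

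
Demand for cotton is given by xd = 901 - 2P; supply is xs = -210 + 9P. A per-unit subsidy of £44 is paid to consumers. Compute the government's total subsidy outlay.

Pre-subsidy: 901 - 2P = -210 + 9P gives P* = 101, x* = 699.
With the rebate, buyers effectively pay Pb = Ps − 44, where Ps is the price sellers receive.
Demand in terms of Ps becomes xd = 901 − 2(Ps − 44) = 989 - 2Ps. Setting this equal to supply: 989 - 2Ps = -210 + 9Ps, so Ps = 109.
Buyers pay Pb = 109 − 44 = 65; x' = -210 + 9·109 = 771.
Government outlay = subsidy × quantity = 44 × 771 = 33924.

Government cost = £33924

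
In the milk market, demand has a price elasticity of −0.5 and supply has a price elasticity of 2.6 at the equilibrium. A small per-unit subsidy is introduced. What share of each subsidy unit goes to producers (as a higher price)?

For a small subsidy around the equilibrium, the benefit split depends on the relative slopes, which at a point are proportional to the elasticities.
Buyer share = εs/(εs + |εd|) = 2.6/(2.6 + 0.5) = 26/31; seller share = |εd|/(εs + |εd|) = 5/31.
So producers capture 5/31 of the subsidy.

Producer share = 5/31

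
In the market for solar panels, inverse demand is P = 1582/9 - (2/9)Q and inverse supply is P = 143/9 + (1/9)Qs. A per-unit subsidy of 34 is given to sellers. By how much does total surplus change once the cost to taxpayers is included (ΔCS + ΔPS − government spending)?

Net change in total surplus = -1734

Pre-subsidy: 1582/9 - (2/9)Q = 143/9 + (1/9)Q gives Q* = 1439/3 and P* = 1868/27.
With the subsidy, sellers receive Ps = Pb + 34 for each unit, where Pb is the price buyers pay.
On the curves, Pb = 1582/9 - (2/9)Q and Ps = 143/9 + (1/9)Q; the wedge Ps − Pb = 34 gives 143/9 + (1/9)Q − (1582/9 - (2/9)Q) = 34, so Q' = 1745/3.
Then Pb = 1582/9 − (2/9)·(1745/3) = 1256/27 and Ps = 143/9 + (1/9)·(1745/3) = 2174/27.
ΔCS = ½(1439/3 + 1745/3)(1868/27 − 1256/27) = 108256/9; ΔPS = ½(1439/3 + 1745/3)(2174/27 − 1868/27) = 54128/9.
Government spending = 34 × 1745/3 = 59330/3.
Net change = 108256/9 + 54128/9 − 59330/3 = -1734. The loss equals the DWL triangle ½·34·102.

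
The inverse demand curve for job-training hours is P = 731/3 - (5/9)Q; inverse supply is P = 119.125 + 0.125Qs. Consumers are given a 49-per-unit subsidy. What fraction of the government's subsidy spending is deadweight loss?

Pre-subsidy: 731/3 - (5/9)Q = 119.125 + 0.125Q gives Q* = 183 and P* = 142.
With the rebate, buyers effectively pay Pb = Ps − 49, where Ps is the price sellers receive.
On the curves, Pb = 731/3 - (5/9)Q and Ps = 119.125 + 0.125Q; the wedge Ps − Pb = 49 gives 119.125 + 0.125Q − (731/3 - (5/9)Q) = 49, so Q' = 255.
Then Pb = 731/3 − (5/9)·255 = 102 and Ps = 119.125 + 0.125·255 = 151.
ΔCS = ½(183 + 255)(142 − 102) = 8760; ΔPS = ½(183 + 255)(151 − 142) = 1971.
Government spending = 49 × 255 = 12495.
DWL = ½ × 49 × (255 − 183) = 1764; fraction = 1764 / 12495 = 12/85.

DWL / government spending = 12/85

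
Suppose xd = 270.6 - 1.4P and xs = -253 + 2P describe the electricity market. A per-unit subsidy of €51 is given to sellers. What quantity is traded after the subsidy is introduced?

x' = 97

Pre-subsidy: 270.6 - 1.4P = -253 + 2P gives P* = 154, x* = 55.
With the subsidy, sellers receive Ps = Pb + 51 for each unit, where Pb is the price buyers pay.
Supply in terms of Pb becomes xs = -253 + 2(Pb + 51) = -151 + 2Pb. Setting this equal to demand: 270.6 - 1.4Pb = -151 + 2Pb, so Pb = 124.
Sellers receive Ps = 124 + 51 = 175; x' = 270.6 − 1.4·124 = 97.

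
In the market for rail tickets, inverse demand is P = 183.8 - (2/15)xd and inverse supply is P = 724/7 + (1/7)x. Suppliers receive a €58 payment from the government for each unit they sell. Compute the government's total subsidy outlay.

Pre-subsidy: 183.8 - (2/15)x = 724/7 + (1/7)x gives x* = 291 and P* = 145.
With the subsidy, sellers receive Ps = Pb + 58 for each unit, where Pb is the price buyers pay.
On the curves, Pb = 183.8 - (2/15)x and Ps = 724/7 + (1/7)x; the wedge Ps − Pb = 58 gives 724/7 + (1/7)x − (183.8 - (2/15)x) = 58, so x' = 501.
Then Pb = 183.8 − (2/15)·501 = 117 and Ps = 724/7 + (1/7)·501 = 175.
Government outlay = subsidy × quantity = 58 × 501 = 29058.

Government cost = €29058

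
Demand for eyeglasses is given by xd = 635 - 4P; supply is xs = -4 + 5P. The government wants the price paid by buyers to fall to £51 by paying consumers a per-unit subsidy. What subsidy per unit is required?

At a buyer price of 51, quantity demanded is 635 − 4·51 = 431.
Sellers supply 431 only when they receive Ps with -4 + 5·Ps = 431, i.e. Ps = 87.
s = Ps − Pb = 87 − 51 = 36.

Required subsidy s = £36 per unit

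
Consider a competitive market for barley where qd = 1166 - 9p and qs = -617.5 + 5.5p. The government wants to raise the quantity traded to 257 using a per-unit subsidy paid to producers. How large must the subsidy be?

At q = 257, invert demand for the buyer price: pb = (1166 − 257)/9 = 101; invert supply for the seller price: ps = (257 − (-617.5))/5.5 = 159.
The subsidy must fill the gap: s = ps − pb = 159 − 101 = 58.

Required subsidy s = 58 per unit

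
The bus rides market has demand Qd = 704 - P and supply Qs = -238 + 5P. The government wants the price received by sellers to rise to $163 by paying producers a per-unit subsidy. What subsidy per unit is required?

Required subsidy s = $36 per unit

At a seller price of 163, quantity supplied is -238 + 5·163 = 577.
Buyers absorb 577 only when they pay Pb with 704 − 1·Pb = 577, i.e. Pb = 127.
s = Ps − Pb = 163 − 127 = 36.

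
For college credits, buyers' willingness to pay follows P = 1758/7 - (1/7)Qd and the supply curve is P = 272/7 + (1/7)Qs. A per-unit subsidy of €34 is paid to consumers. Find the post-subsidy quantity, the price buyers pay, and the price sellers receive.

Pre-subsidy: 1758/7 - (1/7)Q = 272/7 + (1/7)Q gives Q* = 743 and P* = 145.
With the rebate, buyers effectively pay Pb = Ps − 34, where Ps is the price sellers receive.
On the curves, Pb = 1758/7 - (1/7)Q and Ps = 272/7 + (1/7)Q; the wedge Ps − Pb = 34 gives 272/7 + (1/7)Q − (1758/7 - (1/7)Q) = 34, so Q' = 862.
Then Pb = 1758/7 − (1/7)·862 = 128 and Ps = 272/7 + (1/7)·862 = 162.

Q' = 862; buyers pay €128; sellers receive €162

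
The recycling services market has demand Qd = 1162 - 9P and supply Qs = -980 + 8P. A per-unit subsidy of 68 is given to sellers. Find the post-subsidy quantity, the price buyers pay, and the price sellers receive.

Q' = 316; buyers pay 94; sellers receive 162

Pre-subsidy: 1162 - 9P = -980 + 8P gives P* = 126, Q* = 28.
With the subsidy, sellers receive Ps = Pb + 68 for each unit, where Pb is the price buyers pay.
Supply in terms of Pb becomes Qs = -980 + 8(Pb + 68) = -436 + 8Pb. Setting this equal to demand: 1162 - 9Pb = -436 + 8Pb, so Pb = 94.
Sellers receive Ps = 94 + 68 = 162; Q' = 1162 − 9·94 = 316.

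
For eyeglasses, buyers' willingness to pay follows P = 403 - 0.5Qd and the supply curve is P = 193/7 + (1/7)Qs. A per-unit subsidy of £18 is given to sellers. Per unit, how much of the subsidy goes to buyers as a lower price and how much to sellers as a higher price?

Pre-subsidy: 403 - 0.5Q = 193/7 + (1/7)Q gives Q* = 584 and P* = 111.
With the subsidy, sellers receive Ps = Pb + 18 for each unit, where Pb is the price buyers pay.
On the curves, Pb = 403 - 0.5Q and Ps = 193/7 + (1/7)Q; the wedge Ps − Pb = 18 gives 193/7 + (1/7)Q − (403 - 0.5Q) = 18, so Q' = 612.
Then Pb = 403 − 0.5·612 = 97 and Ps = 193/7 + (1/7)·612 = 115.
Buyers' price falls by P* − Pb = 111 − 97 = 14; sellers' price rises by Ps − P* = 115 − 111 = 4.

Buyers gain £14 per unit; sellers gain £4 per unit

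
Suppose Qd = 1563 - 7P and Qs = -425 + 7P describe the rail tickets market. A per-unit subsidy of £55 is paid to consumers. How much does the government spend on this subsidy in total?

Government cost = £41882.5

Pre-subsidy: 1563 - 7P = -425 + 7P gives P* = 142, Q* = 569.
With the rebate, buyers effectively pay Pb = Ps − 55, where Ps is the price sellers receive.
Demand in terms of Ps becomes Qd = 1563 − 7(Ps − 55) = 1948 - 7Ps. Setting this equal to supply: 1948 - 7Ps = -425 + 7Ps, so Ps = 169.5.
Buyers pay Pb = 169.5 − 55 = 114.5; Q' = -425 + 7·169.5 = 761.5.
Government outlay = subsidy × quantity = 55 × 761.5 = 41882.5.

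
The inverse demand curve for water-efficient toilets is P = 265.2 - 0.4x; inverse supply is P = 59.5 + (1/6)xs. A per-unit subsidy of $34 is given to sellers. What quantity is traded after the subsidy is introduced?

Pre-subsidy: 265.2 - 0.4x = 59.5 + (1/6)x gives x* = 363 and P* = 120.
With the subsidy, sellers receive Ps = Pb + 34 for each unit, where Pb is the price buyers pay.
On the curves, Pb = 265.2 - 0.4x and Ps = 59.5 + (1/6)x; the wedge Ps − Pb = 34 gives 59.5 + (1/6)x − (265.2 - 0.4x) = 34, so x' = 423.
Then Pb = 265.2 − 0.4·423 = 96 and Ps = 59.5 + (1/6)·423 = 130.

x' = 423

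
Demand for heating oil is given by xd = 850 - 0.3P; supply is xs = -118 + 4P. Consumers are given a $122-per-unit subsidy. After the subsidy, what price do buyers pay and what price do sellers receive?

Pre-subsidy: 850 - 0.3P = -118 + 4P gives P* = 9680/43, x* = 33646/43.
With the rebate, buyers effectively pay Pb = Ps − 122, where Ps is the price sellers receive.
Demand in terms of Ps becomes xd = 850 − 0.3(Ps − 122) = 886.6 - 0.3Ps. Setting this equal to supply: 886.6 - 0.3Ps = -118 + 4Ps, so Ps = 10046/43.
Buyers pay Pb = 10046/43 − 122 = 4800/43; x' = -118 + 4·(10046/43) = 35110/43.

Buyers pay 4800/43; sellers receive 10046/43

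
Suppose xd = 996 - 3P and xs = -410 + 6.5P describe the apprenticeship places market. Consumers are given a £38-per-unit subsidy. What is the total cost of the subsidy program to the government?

Pre-subsidy: 996 - 3P = -410 + 6.5P gives P* = 148, x* = 552.
With the rebate, buyers effectively pay Pb = Ps − 38, where Ps is the price sellers receive.
Demand in terms of Ps becomes xd = 996 − 3(Ps − 38) = 1110 - 3Ps. Setting this equal to supply: 1110 - 3Ps = -410 + 6.5Ps, so Ps = 160.
Buyers pay Pb = 160 − 38 = 122; x' = -410 + 6.5·160 = 630.
Government outlay = subsidy × quantity = 38 × 630 = 23940.

Government cost = £23940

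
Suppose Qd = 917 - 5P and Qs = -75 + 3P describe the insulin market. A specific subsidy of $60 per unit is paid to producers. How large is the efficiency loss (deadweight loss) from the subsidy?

Pre-subsidy: 917 - 5P = -75 + 3P gives P* = 124, Q* = 297.
With the subsidy, sellers receive Ps = Pb + 60 for each unit, where Pb is the price buyers pay.
Supply in terms of Pb becomes Qs = -75 + 3(Pb + 60) = 105 + 3Pb. Setting this equal to demand: 917 - 5Pb = 105 + 3Pb, so Pb = 101.5.
Sellers receive Ps = 101.5 + 60 = 161.5; Q' = 917 − 5·101.5 = 409.5.
The subsidy expands output by 409.5 − 297 = 112.5 past the efficient level; on those units the gap between marginal cost and willingness to pay runs from 0 up to 60.
DWL = ½ × 60 × 112.5 = 3375.

Deadweight loss = $3375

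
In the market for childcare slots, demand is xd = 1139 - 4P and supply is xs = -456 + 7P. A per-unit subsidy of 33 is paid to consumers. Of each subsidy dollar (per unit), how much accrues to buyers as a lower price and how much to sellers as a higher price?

Buyers gain 21 per unit; sellers gain 12 per unit

Pre-subsidy: 1139 - 4P = -456 + 7P gives P* = 145, x* = 559.
With the rebate, buyers effectively pay Pb = Ps − 33, where Ps is the price sellers receive.
Demand in terms of Ps becomes xd = 1139 − 4(Ps − 33) = 1271 - 4Ps. Setting this equal to supply: 1271 - 4Ps = -456 + 7Ps, so Ps = 157.
Buyers pay Pb = 157 − 33 = 124; x' = -456 + 7·157 = 643.
Buyers' price falls by P* − Pb = 145 − 124 = 21; sellers' price rises by Ps − P* = 157 − 145 = 12.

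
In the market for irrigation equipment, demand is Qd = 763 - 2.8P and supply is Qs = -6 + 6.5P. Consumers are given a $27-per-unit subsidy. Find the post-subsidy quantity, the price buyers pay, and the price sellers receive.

Q' = 54341/93; buyers pay 5935/93; sellers receive 8446/93

Pre-subsidy: 763 - 2.8P = -6 + 6.5P gives P* = 7690/93, Q* = 49427/93.
With the rebate, buyers effectively pay Pb = Ps − 27, where Ps is the price sellers receive.
Demand in terms of Ps becomes Qd = 763 − 2.8(Ps − 27) = 838.6 - 2.8Ps. Setting this equal to supply: 838.6 - 2.8Ps = -6 + 6.5Ps, so Ps = 8446/93.
Buyers pay Pb = 8446/93 − 27 = 5935/93; Q' = -6 + 6.5·(8446/93) = 54341/93.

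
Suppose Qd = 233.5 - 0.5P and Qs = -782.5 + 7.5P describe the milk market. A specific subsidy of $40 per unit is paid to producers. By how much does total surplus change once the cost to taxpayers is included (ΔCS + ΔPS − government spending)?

Net change in total surplus = -$375

Pre-subsidy: 233.5 - 0.5P = -782.5 + 7.5P gives P* = 127, Q* = 170.
With the subsidy, sellers receive Ps = Pb + 40 for each unit, where Pb is the price buyers pay.
Supply in terms of Pb becomes Qs = -782.5 + 7.5(Pb + 40) = -482.5 + 7.5Pb. Setting this equal to demand: 233.5 - 0.5Pb = -482.5 + 7.5Pb, so Pb = 89.5.
Sellers receive Ps = 89.5 + 40 = 129.5; Q' = 233.5 − 0.5·89.5 = 188.75.
ΔCS = ½(170 + 188.75)(127 − 89.5) = 6726.5625; ΔPS = ½(170 + 188.75)(129.5 − 127) = 448.4375.
Government spending = 40 × 188.75 = 7550.
Net change = 6726.5625 + 448.4375 − 7550 = -375. The loss equals the DWL triangle ½·40·18.75.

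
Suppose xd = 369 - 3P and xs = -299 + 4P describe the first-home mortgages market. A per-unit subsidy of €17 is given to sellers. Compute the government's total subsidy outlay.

Pre-subsidy: 369 - 3P = -299 + 4P gives P* = 668/7, x* = 579/7.
With the subsidy, sellers receive Ps = Pb + 17 for each unit, where Pb is the price buyers pay.
Supply in terms of Pb becomes xs = -299 + 4(Pb + 17) = -231 + 4Pb. Setting this equal to demand: 369 - 3Pb = -231 + 4Pb, so Pb = 600/7.
Sellers receive Ps = 600/7 + 17 = 719/7; x' = 369 − 3·(600/7) = 783/7.
Government outlay = subsidy × quantity = 17 × 783/7 = 13311/7.

Government cost = 13311/7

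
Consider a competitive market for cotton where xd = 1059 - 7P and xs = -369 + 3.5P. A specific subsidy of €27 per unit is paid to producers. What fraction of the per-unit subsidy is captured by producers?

Pre-subsidy: 1059 - 7P = -369 + 3.5P gives P* = 136, x* = 107.
With the subsidy, sellers receive Ps = Pb + 27 for each unit, where Pb is the price buyers pay.
Supply in terms of Pb becomes xs = -369 + 3.5(Pb + 27) = -274.5 + 3.5Pb. Setting this equal to demand: 1059 - 7Pb = -274.5 + 3.5Pb, so Pb = 127.
Sellers receive Ps = 127 + 27 = 154; x' = 1059 − 7·127 = 170.
Buyers' price falls by P* − Pb = 136 − 127 = 9; sellers' price rises by Ps − P* = 154 − 136 = 18.
So producers capture 18/27 = 2/3 of each unit of subsidy.

Producer share = 2/3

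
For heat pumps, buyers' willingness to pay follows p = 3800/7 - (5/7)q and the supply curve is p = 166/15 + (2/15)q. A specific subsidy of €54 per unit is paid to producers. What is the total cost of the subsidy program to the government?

Pre-subsidy: 3800/7 - (5/7)q = 166/15 + (2/15)q gives q* = 55838/89 and p* = 8430/89.
With the subsidy, sellers receive ps = pb + 54 for each unit, where pb is the price buyers pay.
On the curves, pb = 3800/7 - (5/7)q and ps = 166/15 + (2/15)q; the wedge ps − pb = 54 gives 166/15 + (2/15)q − (3800/7 - (5/7)q) = 54, so q' = 61508/89.
Then pb = 3800/7 − (5/7)·(61508/89) = 4380/89 and ps = 166/15 + (2/15)·(61508/89) = 9186/89.
Government outlay = subsidy × quantity = 54 × 61508/89 = 3321432/89.

Government cost = 3321432/89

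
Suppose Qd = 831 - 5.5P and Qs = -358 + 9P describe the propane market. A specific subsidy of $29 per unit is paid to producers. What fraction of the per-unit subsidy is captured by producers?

Producer share = 11/29

Pre-subsidy: 831 - 5.5P = -358 + 9P gives P* = 82, Q* = 380.
With the subsidy, sellers receive Ps = Pb + 29 for each unit, where Pb is the price buyers pay.
Supply in terms of Pb becomes Qs = -358 + 9(Pb + 29) = -97 + 9Pb. Setting this equal to demand: 831 - 5.5Pb = -97 + 9Pb, so Pb = 64.
Sellers receive Ps = 64 + 29 = 93; Q' = 831 − 5.5·64 = 479.
Buyers' price falls by P* − Pb = 82 − 64 = 18; sellers' price rises by Ps − P* = 93 − 82 = 11.
So producers capture 11/29 = 11/29 of each unit of subsidy.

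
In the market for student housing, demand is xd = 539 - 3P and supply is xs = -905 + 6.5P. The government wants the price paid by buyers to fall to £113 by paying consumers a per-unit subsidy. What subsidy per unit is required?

At a buyer price of 113, quantity demanded is 539 − 3·113 = 200.
Sellers supply 200 only when they receive Ps with -905 + 6.5·Ps = 200, i.e. Ps = 170.
s = Ps − Pb = 170 − 113 = 57.

Required subsidy s = £57 per unit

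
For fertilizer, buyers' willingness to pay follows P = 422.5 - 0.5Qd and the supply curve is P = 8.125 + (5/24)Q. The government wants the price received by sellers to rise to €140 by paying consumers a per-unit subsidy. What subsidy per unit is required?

At a seller price of 140, quantity supplied is -39 + 4.8·140 = 633.
Buyers absorb 633 only when they pay Pb = 422.5 − 0.5·633 = 106.
s = Ps − Pb = 140 − 106 = 34.

Required subsidy s = €34 per unit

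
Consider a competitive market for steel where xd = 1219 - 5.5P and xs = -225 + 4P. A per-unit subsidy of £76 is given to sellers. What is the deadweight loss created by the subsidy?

Deadweight loss = £6688

Pre-subsidy: 1219 - 5.5P = -225 + 4P gives P* = 152, x* = 383.
With the subsidy, sellers receive Ps = Pb + 76 for each unit, where Pb is the price buyers pay.
Supply in terms of Pb becomes xs = -225 + 4(Pb + 76) = 79 + 4Pb. Setting this equal to demand: 1219 - 5.5Pb = 79 + 4Pb, so Pb = 120.
Sellers receive Ps = 120 + 76 = 196; x' = 1219 − 5.5·120 = 559.
The subsidy expands output by 559 − 383 = 176 past the efficient level; on those units the gap between marginal cost and willingness to pay runs from 0 up to 76.
DWL = ½ × 76 × 176 = 6688.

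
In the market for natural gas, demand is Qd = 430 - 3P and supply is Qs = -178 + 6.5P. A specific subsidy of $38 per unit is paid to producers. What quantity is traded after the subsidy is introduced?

Pre-subsidy: 430 - 3P = -178 + 6.5P gives P* = 64, Q* = 238.
With the subsidy, sellers receive Ps = Pb + 38 for each unit, where Pb is the price buyers pay.
Supply in terms of Pb becomes Qs = -178 + 6.5(Pb + 38) = 69 + 6.5Pb. Setting this equal to demand: 430 - 3Pb = 69 + 6.5Pb, so Pb = 38.
Sellers receive Ps = 38 + 38 = 76; Q' = 430 − 3·38 = 316.

Q' = 316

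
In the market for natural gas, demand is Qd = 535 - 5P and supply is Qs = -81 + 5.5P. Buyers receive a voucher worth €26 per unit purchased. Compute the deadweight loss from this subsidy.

Deadweight loss = 18590/21

Pre-subsidy: 535 - 5P = -81 + 5.5P gives P* = 176/3, Q* = 725/3.
With the rebate, buyers effectively pay Pb = Ps − 26, where Ps is the price sellers receive.
Demand in terms of Ps becomes Qd = 535 − 5(Ps − 26) = 665 - 5Ps. Setting this equal to supply: 665 - 5Ps = -81 + 5.5Ps, so Ps = 1492/21.
Buyers pay Pb = 1492/21 − 26 = 946/21; Q' = -81 + 5.5·(1492/21) = 6505/21.
The subsidy expands output by 6505/21 − 725/3 = 1430/21 past the efficient level; on those units the gap between marginal cost and willingness to pay runs from 0 up to 26.
DWL = ½ × 26 × 1430/21 = 18590/21.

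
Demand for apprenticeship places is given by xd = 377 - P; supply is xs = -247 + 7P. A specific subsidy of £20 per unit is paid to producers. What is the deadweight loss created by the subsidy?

Deadweight loss = £175

Pre-subsidy: 377 - P = -247 + 7P gives P* = 78, x* = 299.
With the subsidy, sellers receive Ps = Pb + 20 for each unit, where Pb is the price buyers pay.
Supply in terms of Pb becomes xs = -247 + 7(Pb + 20) = -107 + 7Pb. Setting this equal to demand: 377 - Pb = -107 + 7Pb, so Pb = 60.5.
Sellers receive Ps = 60.5 + 20 = 80.5; x' = 377 − 1·60.5 = 316.5.
The subsidy expands output by 316.5 − 299 = 17.5 past the efficient level; on those units the gap between marginal cost and willingness to pay runs from 0 up to 20.
DWL = ½ × 20 × 17.5 = 175.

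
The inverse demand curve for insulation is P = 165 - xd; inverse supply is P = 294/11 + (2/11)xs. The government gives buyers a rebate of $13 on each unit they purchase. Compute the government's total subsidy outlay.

Government cost = $1664

Pre-subsidy: 165 - x = 294/11 + (2/11)x gives x* = 117 and P* = 48.
With the rebate, buyers effectively pay Pb = Ps − 13, where Ps is the price sellers receive.
On the curves, Pb = 165 - x and Ps = 294/11 + (2/11)x; the wedge Ps − Pb = 13 gives 294/11 + (2/11)x − (165 - x) = 13, so x' = 128.
Then Pb = 165 − 1·128 = 37 and Ps = 294/11 + (2/11)·128 = 50.
Government outlay = subsidy × quantity = 13 × 128 = 1664.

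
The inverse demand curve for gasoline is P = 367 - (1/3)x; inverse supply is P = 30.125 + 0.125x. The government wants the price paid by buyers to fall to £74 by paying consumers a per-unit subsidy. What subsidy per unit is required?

At a buyer price of 74, quantity demanded is 1101 − 3·74 = 879.
Sellers supply 879 only when they receive Ps = 30.125 + 0.125·879 = 140.
s = Ps − Pb = 140 − 74 = 66.

Required subsidy s = £66 per unit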